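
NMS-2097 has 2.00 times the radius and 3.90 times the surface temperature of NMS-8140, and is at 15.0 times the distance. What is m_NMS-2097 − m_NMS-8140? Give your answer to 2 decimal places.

-1.54

L_NMS-2097/L_NMS-8140 = (2.00)²(3.90)⁴ = 925.4.
F_NMS-2097/F_NMS-8140 = (L_NMS-2097/L_NMS-8140)/(d_NMS-2097/d_NMS-8140)² = 925.4/225.0 = 4.113.
m_NMS-2097 − m_NMS-8140 = −2.5 log₁₀(4.113) = -1.54.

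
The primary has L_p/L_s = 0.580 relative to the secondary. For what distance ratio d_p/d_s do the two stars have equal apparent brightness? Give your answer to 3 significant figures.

0.762

Equal flux requires L_p/d_p² = L_s/d_s², so d_p/d_s = √(L_p/L_s)
= √(0.580) = 0.7616.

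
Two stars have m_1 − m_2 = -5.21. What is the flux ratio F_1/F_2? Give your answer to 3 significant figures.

121

F_1/F_2 = 10^(−(m_1 − m_2)/2.5) = 10^(5.21/2.5) = 10^2.084 = 121.3.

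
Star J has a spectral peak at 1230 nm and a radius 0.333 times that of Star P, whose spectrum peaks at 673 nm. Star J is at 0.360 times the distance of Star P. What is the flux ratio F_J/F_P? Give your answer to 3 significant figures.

0.0767

Wien's law: T_J/T_P = λ_P/λ_J = 673/1230 = 0.5472.
L_J/L_P = (R_J/R_P)²(T_J/T_P)⁴ = (0.333)²(0.5472)⁴ = 0.009939.
F_J/F_P = (L_J/L_P)/(d_J/d_P)² = 0.009939/(0.360)² = 0.07669.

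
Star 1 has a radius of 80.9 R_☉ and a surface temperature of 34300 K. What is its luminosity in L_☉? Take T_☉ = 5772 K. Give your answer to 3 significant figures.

L/L_☉ = (R/R_☉)² (T/T_☉)⁴ = (80.9)² × (34300/5772)⁴
       = 6545 × (5.942)⁴ = 6545 × 1247 = 8.161×10^6.

8.16×10^6 L_☉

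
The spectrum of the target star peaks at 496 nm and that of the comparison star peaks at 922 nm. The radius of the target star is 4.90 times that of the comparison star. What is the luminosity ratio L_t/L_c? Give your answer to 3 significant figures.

Wien's law gives T ∝ 1/λ_max, so T_t/T_c = λ_c/λ_t = 922/496 = 1.859.
Then L ∝ R²T⁴ gives L_t/L_c = (4.90)² × (1.859)⁴ = 24.01 × 11.94 = 286.7.

287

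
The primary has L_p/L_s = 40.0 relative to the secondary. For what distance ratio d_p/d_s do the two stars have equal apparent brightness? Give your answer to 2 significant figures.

Equal flux requires L_p/d_p² = L_s/d_s², so d_p/d_s = √(L_p/L_s)
= √(40.0) = 6.325.

6.3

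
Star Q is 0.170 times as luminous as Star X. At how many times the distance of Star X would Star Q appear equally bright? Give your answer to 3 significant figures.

Equal flux requires L_Q/d_Q² = L_X/d_X², so d_Q/d_X = √(L_Q/L_X)
= √(0.170) = 0.4123.

0.412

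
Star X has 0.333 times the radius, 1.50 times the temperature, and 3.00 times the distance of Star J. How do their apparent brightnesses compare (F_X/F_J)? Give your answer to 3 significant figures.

0.0624

L_X/L_J = (R_X/R_J)²(T_X/T_J)⁴ = (0.333)² × (1.50)⁴ = 0.5614.
F_X/F_J = (L_X/L_J)/(d_X/d_J)² = 0.5614 / (3.00)² = 0.06238.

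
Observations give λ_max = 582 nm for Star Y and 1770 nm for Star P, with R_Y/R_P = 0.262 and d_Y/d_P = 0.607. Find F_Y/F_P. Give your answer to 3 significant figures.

15.9

Wien's law: T_Y/T_P = λ_P/λ_Y = 1770/582 = 3.041.
L_Y/L_P = (R_Y/R_P)²(T_Y/T_P)⁴ = (0.262)²(3.041)⁴ = 5.872.
F_Y/F_P = (L_Y/L_P)/(d_Y/d_P)² = 5.872/(0.607)² = 15.94.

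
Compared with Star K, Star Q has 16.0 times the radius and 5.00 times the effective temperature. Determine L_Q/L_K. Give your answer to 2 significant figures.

From the Stefan–Boltzmann law, L ∝ R²T⁴, so
L_Q/L_K = (R_Q/R_K)² (T_Q/T_K)⁴ = (16.0)² × (5.00)⁴ = 256.0 × 625.0 = 1.600×10^5.

1.6×10^5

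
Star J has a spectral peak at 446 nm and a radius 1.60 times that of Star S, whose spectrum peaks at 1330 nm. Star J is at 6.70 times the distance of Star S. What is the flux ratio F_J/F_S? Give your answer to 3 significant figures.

Wien's law: T_J/T_S = λ_S/λ_J = 1330/446 = 2.982.
L_J/L_S = (R_J/R_S)²(T_J/T_S)⁴ = (1.60)²(2.982)⁴ = 202.4.
F_J/F_S = (L_J/L_S)/(d_J/d_S)² = 202.4/(6.70)² = 4.510.

4.51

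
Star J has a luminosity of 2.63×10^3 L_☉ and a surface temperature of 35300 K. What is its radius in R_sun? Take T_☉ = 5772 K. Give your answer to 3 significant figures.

R/R_☉ = √(L/L_☉) / (T/T_☉)² = √(2.63×10^3) / (6.116)²
       = 51.28 / 37.40 = 1.371.

1.37 R_sun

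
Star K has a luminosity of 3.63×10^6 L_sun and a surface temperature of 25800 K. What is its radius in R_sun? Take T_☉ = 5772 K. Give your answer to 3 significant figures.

R/R_☉ = √(L/L_☉) / (T/T_☉)² = √(3.63×10^6) / (4.470)²
       = 1905 / 19.98 = 95.36.

95.4 R_sun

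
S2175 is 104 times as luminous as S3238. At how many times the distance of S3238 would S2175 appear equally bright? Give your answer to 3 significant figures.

Equal flux requires L_S2175/d_S2175² = L_S3238/d_S3238², so d_S2175/d_S3238 = √(L_S2175/L_S3238)
= √(104) = 10.20.

10.2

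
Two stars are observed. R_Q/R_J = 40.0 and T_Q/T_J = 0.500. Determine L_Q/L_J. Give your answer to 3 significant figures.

100

From the Stefan–Boltzmann law, L ∝ R²T⁴, so
L_Q/L_J = (R_Q/R_J)² (T_Q/T_J)⁴ = (40.0)² × (0.500)⁴ = 1600 × 0.06250 = 100.0.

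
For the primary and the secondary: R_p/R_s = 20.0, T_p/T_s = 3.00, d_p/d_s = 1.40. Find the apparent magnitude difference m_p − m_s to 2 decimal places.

-10.55

L_p/L_s = (20.0)²(3.00)⁴ = 3.240×10^4.
F_p/F_s = (L_p/L_s)/(d_p/d_s)² = 3.240×10^4/1.960 = 1.653×10^4.
m_p − m_s = −2.5 log₁₀(1.653×10^4) = -10.55.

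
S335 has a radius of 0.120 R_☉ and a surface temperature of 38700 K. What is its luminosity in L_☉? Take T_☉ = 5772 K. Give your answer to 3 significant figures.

29.1 L_☉

L/L_☉ = (R/R_☉)² (T/T_☉)⁴ = (0.120)² × (38700/5772)⁴
       = 0.01440 × (6.705)⁴ = 0.01440 × 2021 = 29.10.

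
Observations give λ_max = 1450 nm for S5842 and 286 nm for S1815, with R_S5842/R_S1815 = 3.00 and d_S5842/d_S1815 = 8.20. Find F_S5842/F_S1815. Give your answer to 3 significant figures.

2.03×10^-4

Wien's law: T_S5842/T_S1815 = λ_S1815/λ_S5842 = 286/1450 = 0.1972.
L_S5842/L_S1815 = (R_S5842/R_S1815)²(T_S5842/T_S1815)⁴ = (3.00)²(0.1972)⁴ = 0.01362.
F_S5842/F_S1815 = (L_S5842/L_S1815)/(d_S5842/d_S1815)² = 0.01362/(8.20)² = 2.026×10^-4.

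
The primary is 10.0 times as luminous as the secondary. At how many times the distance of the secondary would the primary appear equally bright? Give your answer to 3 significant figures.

Equal flux requires L_p/d_p² = L_s/d_s², so d_p/d_s = √(L_p/L_s)
= √(10.0) = 3.162.

3.16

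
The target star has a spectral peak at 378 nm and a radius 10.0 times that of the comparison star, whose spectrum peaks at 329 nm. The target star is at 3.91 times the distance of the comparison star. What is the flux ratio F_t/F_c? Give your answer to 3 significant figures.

3.75

Wien's law: T_t/T_c = λ_c/λ_t = 329/378 = 0.8704.
L_t/L_c = (R_t/R_c)²(T_t/T_c)⁴ = (10.0)²(0.8704)⁴ = 57.39.
F_t/F_c = (L_t/L_c)/(d_t/d_c)² = 57.39/(3.91)² = 3.754.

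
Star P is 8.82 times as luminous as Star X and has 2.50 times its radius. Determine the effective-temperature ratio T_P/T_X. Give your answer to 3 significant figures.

1.09

L ∝ R²T⁴ gives T ∝ (L/R²)^(1/4), so
T_P/T_X = (8.82 / 2.50²)^(1/4) = (1.411)^(1/4) = 1.090.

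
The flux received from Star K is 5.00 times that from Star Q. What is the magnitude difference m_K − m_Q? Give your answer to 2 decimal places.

-1.75

m_K − m_Q = −2.5 log₁₀(F_K/F_Q) = −2.5 log₁₀(5.00) = −2.5 × (0.699) = -1.747.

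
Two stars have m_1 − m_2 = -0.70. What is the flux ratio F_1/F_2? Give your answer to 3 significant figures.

1.91

F_1/F_2 = 10^(−(m_1 − m_2)/2.5) = 10^(0.70/2.5) = 10^0.280 = 1.905.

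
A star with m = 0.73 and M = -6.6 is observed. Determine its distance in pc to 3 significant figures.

m − M = 5 log₁₀(d/10 pc)
0.73 − (-6.6) = 7.33 = 5 log₁₀(d/10)
d = 10 × 10^(7.33/5) = 10 × 10^1.466 = 292.4 pc.

292 pc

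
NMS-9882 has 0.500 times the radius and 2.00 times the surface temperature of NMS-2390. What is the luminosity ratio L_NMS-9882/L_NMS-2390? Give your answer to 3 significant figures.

From the Stefan–Boltzmann law, L ∝ R²T⁴, so
L_NMS-9882/L_NMS-2390 = (R_NMS-9882/R_NMS-2390)² (T_NMS-9882/T_NMS-2390)⁴ = (0.500)² × (2.00)⁴ = 0.2500 × 16.00 = 4.000.

4.00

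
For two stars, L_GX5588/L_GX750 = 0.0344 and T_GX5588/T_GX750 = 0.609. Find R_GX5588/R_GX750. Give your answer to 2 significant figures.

L ∝ R²T⁴ gives R ∝ √L / T², so
R_GX5588/R_GX750 = √(0.0344) / (0.609)² = 0.1855 / 0.3709 = 0.5001.

0.50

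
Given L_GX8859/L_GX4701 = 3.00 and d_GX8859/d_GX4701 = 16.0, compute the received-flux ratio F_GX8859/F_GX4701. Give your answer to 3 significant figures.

0.0117

F = L/(4πd²), so F_GX8859/F_GX4701 = (L_GX8859/L_GX4701) / (d_GX8859/d_GX4701)²
= 3.00 / (16.0)² = 3.00 / 256.0 = 0.01172.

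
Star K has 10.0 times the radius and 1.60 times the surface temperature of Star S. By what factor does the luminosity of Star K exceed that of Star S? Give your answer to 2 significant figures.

From the Stefan–Boltzmann law, L ∝ R²T⁴, so
L_K/L_S = (R_K/R_S)² (T_K/T_S)⁴ = (10.0)² × (1.60)⁴ = 100.0 × 6.554 = 655.4.

6.6×10^2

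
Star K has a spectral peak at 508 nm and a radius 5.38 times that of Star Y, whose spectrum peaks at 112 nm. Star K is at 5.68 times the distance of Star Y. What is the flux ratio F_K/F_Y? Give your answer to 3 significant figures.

Wien's law: T_K/T_Y = λ_Y/λ_K = 112/508 = 0.2205.
L_K/L_Y = (R_K/R_Y)²(T_K/T_Y)⁴ = (5.38)²(0.2205)⁴ = 0.06839.
F_K/F_Y = (L_K/L_Y)/(d_K/d_Y)² = 0.06839/(5.68)² = 0.002120.

0.00212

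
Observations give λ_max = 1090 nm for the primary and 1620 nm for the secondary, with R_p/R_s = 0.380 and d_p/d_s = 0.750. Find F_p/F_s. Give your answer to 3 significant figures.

Wien's law: T_p/T_s = λ_s/λ_p = 1620/1090 = 1.486.
L_p/L_s = (R_p/R_s)²(T_p/T_s)⁴ = (0.380)²(1.486)⁴ = 0.7046.
F_p/F_s = (L_p/L_s)/(d_p/d_s)² = 0.7046/(0.750)² = 1.253.

1.25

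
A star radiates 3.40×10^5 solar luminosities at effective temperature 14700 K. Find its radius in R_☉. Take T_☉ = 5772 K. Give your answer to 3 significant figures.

R/R_☉ = √(L/L_☉) / (T/T_☉)² = √(3.40×10^5) / (2.547)²
       = 583.1 / 6.486 = 89.90.

89.9 R_☉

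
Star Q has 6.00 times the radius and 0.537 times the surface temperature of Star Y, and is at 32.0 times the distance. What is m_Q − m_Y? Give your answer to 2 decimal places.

6.34

L_Q/L_Y = (6.00)²(0.537)⁴ = 2.994.
F_Q/F_Y = (L_Q/L_Y)/(d_Q/d_Y)² = 2.994/1024 = 0.002923.
m_Q − m_Y = −2.5 log₁₀(0.002923) = 6.34.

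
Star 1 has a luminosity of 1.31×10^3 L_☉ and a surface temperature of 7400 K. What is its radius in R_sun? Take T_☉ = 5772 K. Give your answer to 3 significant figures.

R/R_☉ = √(L/L_☉) / (T/T_☉)² = √(1.31×10^3) / (1.282)²
       = 36.19 / 1.644 = 22.02.

22.0 R_sun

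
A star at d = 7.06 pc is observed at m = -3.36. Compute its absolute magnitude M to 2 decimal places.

M = m − 5 log₁₀(d/10 pc) = -3.36 − 5 log₁₀(7.06/10)
  = -3.36 − 5 × -0.151 = -3.36 − -0.76 = -2.60.

-2.60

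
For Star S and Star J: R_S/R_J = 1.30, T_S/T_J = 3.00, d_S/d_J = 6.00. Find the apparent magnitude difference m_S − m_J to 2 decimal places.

-1.45

L_S/L_J = (1.30)²(3.00)⁴ = 136.9.
F_S/F_J = (L_S/L_J)/(d_S/d_J)² = 136.9/36.00 = 3.803.
m_S − m_J = −2.5 log₁₀(3.803) = -1.45.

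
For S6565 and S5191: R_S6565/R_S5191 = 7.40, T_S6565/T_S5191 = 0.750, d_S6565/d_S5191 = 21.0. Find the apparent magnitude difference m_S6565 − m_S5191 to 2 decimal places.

3.51

L_S6565/L_S5191 = (7.40)²(0.750)⁴ = 17.33.
F_S6565/F_S5191 = (L_S6565/L_S5191)/(d_S6565/d_S5191)² = 17.33/441.0 = 0.03929.
m_S6565 − m_S5191 = −2.5 log₁₀(0.03929) = 3.51.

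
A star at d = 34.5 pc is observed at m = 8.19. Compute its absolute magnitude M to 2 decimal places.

M = m − 5 log₁₀(d/10 pc) = 8.19 − 5 log₁₀(34.5/10)
  = 8.19 − 5 × 0.538 = 8.19 − 2.69 = 5.50.

5.50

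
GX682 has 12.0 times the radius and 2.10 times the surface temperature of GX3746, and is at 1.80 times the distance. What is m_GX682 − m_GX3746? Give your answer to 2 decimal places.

L_GX682/L_GX3746 = (12.0)²(2.10)⁴ = 2801.
F_GX682/F_GX3746 = (L_GX682/L_GX3746)/(d_GX682/d_GX3746)² = 2801/3.240 = 864.4.
m_GX682 − m_GX3746 = −2.5 log₁₀(864.4) = -7.34.

-7.34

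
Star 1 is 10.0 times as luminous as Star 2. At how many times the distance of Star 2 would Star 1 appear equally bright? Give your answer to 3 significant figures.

3.16

Equal flux requires L_1/d_1² = L_2/d_2², so d_1/d_2 = √(L_1/L_2)
= √(10.0) = 3.162.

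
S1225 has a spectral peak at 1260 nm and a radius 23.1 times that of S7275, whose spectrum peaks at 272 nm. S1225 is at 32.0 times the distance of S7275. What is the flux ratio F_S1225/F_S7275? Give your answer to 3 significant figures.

0.00113

Wien's law: T_S1225/T_S7275 = λ_S7275/λ_S1225 = 272/1260 = 0.2159.
L_S1225/L_S7275 = (R_S1225/R_S7275)²(T_S1225/T_S7275)⁴ = (23.1)²(0.2159)⁴ = 1.159.
F_S1225/F_S7275 = (L_S1225/L_S7275)/(d_S1225/d_S7275)² = 1.159/(32.0)² = 0.001132.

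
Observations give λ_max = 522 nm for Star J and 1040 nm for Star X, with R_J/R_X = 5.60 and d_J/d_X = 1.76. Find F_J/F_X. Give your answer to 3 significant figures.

160

Wien's law: T_J/T_X = λ_X/λ_J = 1040/522 = 1.992.
L_J/L_X = (R_J/R_X)²(T_J/T_X)⁴ = (5.60)²(1.992)⁴ = 494.1.
F_J/F_X = (L_J/L_X)/(d_J/d_X)² = 494.1/(1.76)² = 159.5.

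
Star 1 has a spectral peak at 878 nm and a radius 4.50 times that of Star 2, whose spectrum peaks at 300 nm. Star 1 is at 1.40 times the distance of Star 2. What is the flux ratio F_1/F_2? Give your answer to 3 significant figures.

Wien's law: T_1/T_2 = λ_2/λ_1 = 300/878 = 0.3417.
L_1/L_2 = (R_1/R_2)²(T_1/T_2)⁴ = (4.50)²(0.3417)⁴ = 0.2760.
F_1/F_2 = (L_1/L_2)/(d_1/d_2)² = 0.2760/(1.40)² = 0.1408.

0.141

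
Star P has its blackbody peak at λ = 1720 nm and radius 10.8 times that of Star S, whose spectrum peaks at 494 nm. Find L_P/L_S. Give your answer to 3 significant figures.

0.794

Wien's law gives T ∝ 1/λ_max, so T_P/T_S = λ_S/λ_P = 494/1720 = 0.2872.
Then L ∝ R²T⁴ gives L_P/L_S = (10.8)² × (0.2872)⁴ = 116.6 × 0.006804 = 0.7937.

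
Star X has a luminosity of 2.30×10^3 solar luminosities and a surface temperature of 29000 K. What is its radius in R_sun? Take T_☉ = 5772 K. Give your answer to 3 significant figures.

R/R_☉ = √(L/L_☉) / (T/T_☉)² = √(2.30×10^3) / (5.024)²
       = 47.96 / 25.24 = 1.900.

1.90 R_sun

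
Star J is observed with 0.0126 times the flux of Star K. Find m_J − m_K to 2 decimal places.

4.75

m_J − m_K = −2.5 log₁₀(F_J/F_K) = −2.5 log₁₀(0.0126) = −2.5 × (-1.900) = 4.749.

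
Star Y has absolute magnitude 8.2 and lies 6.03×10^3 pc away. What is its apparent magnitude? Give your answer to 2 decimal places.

22.10

m = M + 5 log₁₀(d/10 pc) = 8.2 + 5 log₁₀(6.03×10^3/10)
  = 8.2 + 5 × 2.780 = 8.2 + 13.90 = 22.10.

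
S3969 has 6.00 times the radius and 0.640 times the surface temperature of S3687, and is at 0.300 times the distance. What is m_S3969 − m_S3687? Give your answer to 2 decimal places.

L_S3969/L_S3687 = (6.00)²(0.640)⁴ = 6.040.
F_S3969/F_S3687 = (L_S3969/L_S3687)/(d_S3969/d_S3687)² = 6.040/0.09000 = 67.11.
m_S3969 − m_S3687 = −2.5 log₁₀(67.11) = -4.57.

-4.57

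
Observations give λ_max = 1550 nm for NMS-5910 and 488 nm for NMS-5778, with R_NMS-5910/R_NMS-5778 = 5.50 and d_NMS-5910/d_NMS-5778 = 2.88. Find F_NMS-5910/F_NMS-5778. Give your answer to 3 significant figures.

0.0358

Wien's law: T_NMS-5910/T_NMS-5778 = λ_NMS-5778/λ_NMS-5910 = 488/1550 = 0.3148.
L_NMS-5910/L_NMS-5778 = (R_NMS-5910/R_NMS-5778)²(T_NMS-5910/T_NMS-5778)⁴ = (5.50)²(0.3148)⁴ = 0.2972.
F_NMS-5910/F_NMS-5778 = (L_NMS-5910/L_NMS-5778)/(d_NMS-5910/d_NMS-5778)² = 0.2972/(2.88)² = 0.03583.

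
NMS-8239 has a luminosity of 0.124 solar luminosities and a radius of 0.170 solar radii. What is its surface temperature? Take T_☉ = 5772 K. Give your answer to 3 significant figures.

T/T_☉ = (L/L_☉)^(1/4) / (R/R_☉)^(1/2)
T = 5772 × (0.124)^(1/4) / √(0.170) = 5772 × 0.5934 / 0.4123 = 8307 K.

8.31×10^3 K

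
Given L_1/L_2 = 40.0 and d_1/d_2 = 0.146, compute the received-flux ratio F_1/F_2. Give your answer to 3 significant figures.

1.88×10^3

F = L/(4πd²), so F_1/F_2 = (L_1/L_2) / (d_1/d_2)²
= 40.0 / (0.146)² = 40.0 / 0.02132 = 1877.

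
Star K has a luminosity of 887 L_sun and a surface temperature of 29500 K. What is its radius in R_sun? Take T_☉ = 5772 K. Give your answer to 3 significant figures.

1.14 R_sun

R/R_☉ = √(L/L_☉) / (T/T_☉)² = √(887) / (5.111)²
       = 29.78 / 26.12 = 1.140.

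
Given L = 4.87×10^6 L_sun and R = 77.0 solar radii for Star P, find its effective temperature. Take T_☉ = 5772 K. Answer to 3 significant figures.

3.09×10^4 K

T/T_☉ = (L/L_☉)^(1/4) / (R/R_☉)^(1/2)
T = 5772 × (4.87×10^6)^(1/4) / √(77.0) = 5772 × 46.98 / 8.775 = 3.090×10^4 K.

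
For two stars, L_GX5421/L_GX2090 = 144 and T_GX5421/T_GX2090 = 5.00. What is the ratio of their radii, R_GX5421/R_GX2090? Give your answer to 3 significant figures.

0.480

L ∝ R²T⁴ gives R ∝ √L / T², so
R_GX5421/R_GX2090 = √(144) / (5.00)² = 12.00 / 25.00 = 0.4800.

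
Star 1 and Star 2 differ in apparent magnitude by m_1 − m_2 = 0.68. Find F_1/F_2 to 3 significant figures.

F_1/F_2 = 10^(−(m_1 − m_2)/2.5) = 10^(-0.68/2.5) = 10^-0.272 = 0.5346.

0.535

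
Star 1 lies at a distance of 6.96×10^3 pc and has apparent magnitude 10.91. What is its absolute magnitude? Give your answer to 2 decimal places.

M = m − 5 log₁₀(d/10 pc) = 10.91 − 5 log₁₀(6.96×10^3/10)
  = 10.91 − 5 × 2.843 = 10.91 − 14.21 = -3.30.

-3.30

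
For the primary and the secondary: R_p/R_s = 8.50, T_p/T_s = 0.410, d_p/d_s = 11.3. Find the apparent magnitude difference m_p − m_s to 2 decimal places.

4.49

L_p/L_s = (8.50)²(0.410)⁴ = 2.042.
F_p/F_s = (L_p/L_s)/(d_p/d_s)² = 2.042/127.7 = 0.01599.
m_p − m_s = −2.5 log₁₀(0.01599) = 4.49.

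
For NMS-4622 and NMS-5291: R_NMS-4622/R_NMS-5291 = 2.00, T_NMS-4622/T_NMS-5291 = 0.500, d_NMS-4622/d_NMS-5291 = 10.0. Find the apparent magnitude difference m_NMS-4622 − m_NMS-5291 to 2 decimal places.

L_NMS-4622/L_NMS-5291 = (2.00)²(0.500)⁴ = 0.2500.
F_NMS-4622/F_NMS-5291 = (L_NMS-4622/L_NMS-5291)/(d_NMS-4622/d_NMS-5291)² = 0.2500/100.0 = 0.002500.
m_NMS-4622 − m_NMS-5291 = −2.5 log₁₀(0.002500) = 6.51.

6.51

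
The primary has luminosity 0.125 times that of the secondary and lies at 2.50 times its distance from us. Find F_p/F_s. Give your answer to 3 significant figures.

0.0200

F = L/(4πd²), so F_p/F_s = (L_p/L_s) / (d_p/d_s)²
= 0.125 / (2.50)² = 0.125 / 6.250 = 0.02000.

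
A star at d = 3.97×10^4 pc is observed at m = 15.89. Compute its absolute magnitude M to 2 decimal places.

-2.10

M = m − 5 log₁₀(d/10 pc) = 15.89 − 5 log₁₀(3.97×10^4/10)
  = 15.89 − 5 × 3.599 = 15.89 − 17.99 = -2.10.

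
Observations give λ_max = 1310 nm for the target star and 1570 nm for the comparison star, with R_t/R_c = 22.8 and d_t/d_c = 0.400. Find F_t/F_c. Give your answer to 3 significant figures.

6.70×10^3

Wien's law: T_t/T_c = λ_c/λ_t = 1570/1310 = 1.198.
L_t/L_c = (R_t/R_c)²(T_t/T_c)⁴ = (22.8)²(1.198)⁴ = 1072.
F_t/F_c = (L_t/L_c)/(d_t/d_c)² = 1072/(0.400)² = 6703.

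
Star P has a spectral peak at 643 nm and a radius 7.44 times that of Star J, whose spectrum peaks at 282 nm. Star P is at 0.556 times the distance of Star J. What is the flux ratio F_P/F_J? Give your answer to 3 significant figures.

Wien's law: T_P/T_J = λ_J/λ_P = 282/643 = 0.4386.
L_P/L_J = (R_P/R_J)²(T_P/T_J)⁴ = (7.44)²(0.4386)⁴ = 2.048.
F_P/F_J = (L_P/L_J)/(d_P/d_J)² = 2.048/(0.556)² = 6.624.

6.62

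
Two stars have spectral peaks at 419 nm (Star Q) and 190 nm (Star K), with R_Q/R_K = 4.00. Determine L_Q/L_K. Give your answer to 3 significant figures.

0.677

Wien's law gives T ∝ 1/λ_max, so T_Q/T_K = λ_K/λ_Q = 190/419 = 0.4535.
Then L ∝ R²T⁴ gives L_Q/L_K = (4.00)² × (0.4535)⁴ = 16.00 × 0.04228 = 0.6765.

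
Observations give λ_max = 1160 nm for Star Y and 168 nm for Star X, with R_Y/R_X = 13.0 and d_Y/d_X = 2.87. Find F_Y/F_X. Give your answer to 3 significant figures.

Wien's law: T_Y/T_X = λ_X/λ_Y = 168/1160 = 0.1448.
L_Y/L_X = (R_Y/R_X)²(T_Y/T_X)⁴ = (13.0)²(0.1448)⁴ = 0.07435.
F_Y/F_X = (L_Y/L_X)/(d_Y/d_X)² = 0.07435/(2.87)² = 0.009027.

0.00903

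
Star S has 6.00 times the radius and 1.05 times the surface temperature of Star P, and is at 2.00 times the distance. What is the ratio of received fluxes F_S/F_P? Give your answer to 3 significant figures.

10.9

L_S/L_P = (R_S/R_P)²(T_S/T_P)⁴ = (6.00)² × (1.05)⁴ = 43.76.
F_S/F_P = (L_S/L_P)/(d_S/d_P)² = 43.76 / (2.00)² = 10.94.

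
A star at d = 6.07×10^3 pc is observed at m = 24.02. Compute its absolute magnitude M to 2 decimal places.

10.10

M = m − 5 log₁₀(d/10 pc) = 24.02 − 5 log₁₀(6.07×10^3/10)
  = 24.02 − 5 × 2.783 = 24.02 − 13.92 = 10.10.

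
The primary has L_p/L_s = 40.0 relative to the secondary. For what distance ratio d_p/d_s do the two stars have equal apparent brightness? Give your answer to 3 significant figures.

6.32

Equal flux requires L_p/d_p² = L_s/d_s², so d_p/d_s = √(L_p/L_s)
= √(40.0) = 6.325.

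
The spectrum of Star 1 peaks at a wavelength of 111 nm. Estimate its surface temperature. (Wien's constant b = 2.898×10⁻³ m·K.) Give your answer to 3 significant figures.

T = b/λ_max = 2.898×10⁻³ / (111×10⁻⁹) = 2.611×10^4 K.

2.61×10^4 K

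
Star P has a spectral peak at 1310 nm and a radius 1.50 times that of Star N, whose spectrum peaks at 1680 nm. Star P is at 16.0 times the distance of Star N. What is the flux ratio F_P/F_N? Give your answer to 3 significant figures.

0.0238

Wien's law: T_P/T_N = λ_N/λ_P = 1680/1310 = 1.282.
L_P/L_N = (R_P/R_N)²(T_P/T_N)⁴ = (1.50)²(1.282)⁴ = 6.086.
F_P/F_N = (L_P/L_N)/(d_P/d_N)² = 6.086/(16.0)² = 0.02377.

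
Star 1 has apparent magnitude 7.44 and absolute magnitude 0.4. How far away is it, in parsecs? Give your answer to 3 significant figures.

256 pc

m − M = 5 log₁₀(d/10 pc)
7.44 − (0.4) = 7.04 = 5 log₁₀(d/10)
d = 10 × 10^(7.04/5) = 10 × 10^1.408 = 255.9 pc.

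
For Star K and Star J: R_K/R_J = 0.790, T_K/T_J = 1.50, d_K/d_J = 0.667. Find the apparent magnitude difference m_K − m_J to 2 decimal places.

-2.13

L_K/L_J = (0.790)²(1.50)⁴ = 3.160.
F_K/F_J = (L_K/L_J)/(d_K/d_J)² = 3.160/0.4449 = 7.102.
m_K − m_J = −2.5 log₁₀(7.102) = -2.13.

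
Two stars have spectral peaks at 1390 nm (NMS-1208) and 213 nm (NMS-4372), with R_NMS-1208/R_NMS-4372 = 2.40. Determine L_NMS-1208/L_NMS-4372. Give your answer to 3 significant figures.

Wien's law gives T ∝ 1/λ_max, so T_NMS-1208/T_NMS-4372 = λ_NMS-4372/λ_NMS-1208 = 213/1390 = 0.1532.
Then L ∝ R²T⁴ gives L_NMS-1208/L_NMS-4372 = (2.40)² × (0.1532)⁴ = 5.760 × 5.514×10^-4 = 0.003176.

0.00318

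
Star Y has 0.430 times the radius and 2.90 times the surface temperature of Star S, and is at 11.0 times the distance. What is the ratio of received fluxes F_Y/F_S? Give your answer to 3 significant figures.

0.108

L_Y/L_S = (R_Y/R_S)²(T_Y/T_S)⁴ = (0.430)² × (2.90)⁴ = 13.08.
F_Y/F_S = (L_Y/L_S)/(d_Y/d_S)² = 13.08 / (11.0)² = 0.1081.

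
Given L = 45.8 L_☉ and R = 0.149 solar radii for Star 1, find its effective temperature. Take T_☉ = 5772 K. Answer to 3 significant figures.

3.89×10^4 K

T/T_☉ = (L/L_☉)^(1/4) / (R/R_☉)^(1/2)
T = 5772 × (45.8)^(1/4) / √(0.149) = 5772 × 2.601 / 0.3860 = 3.890×10^4 K.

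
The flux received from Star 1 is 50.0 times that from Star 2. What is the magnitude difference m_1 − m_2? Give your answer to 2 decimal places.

-4.25

m_1 − m_2 = −2.5 log₁₀(F_1/F_2) = −2.5 log₁₀(50.0) = −2.5 × (1.699) = -4.247.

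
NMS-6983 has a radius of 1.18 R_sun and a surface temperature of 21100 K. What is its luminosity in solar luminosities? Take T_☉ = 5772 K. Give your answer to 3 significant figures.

L/L_☉ = (R/R_☉)² (T/T_☉)⁴ = (1.18)² × (21100/5772)⁴
       = 1.392 × (3.656)⁴ = 1.392 × 178.6 = 248.7.

249 solar luminosities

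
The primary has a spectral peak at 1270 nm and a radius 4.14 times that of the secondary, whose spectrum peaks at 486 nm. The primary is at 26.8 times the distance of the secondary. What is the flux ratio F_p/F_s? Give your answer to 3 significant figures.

5.12×10^-4

Wien's law: T_p/T_s = λ_s/λ_p = 486/1270 = 0.3827.
L_p/L_s = (R_p/R_s)²(T_p/T_s)⁴ = (4.14)²(0.3827)⁴ = 0.3676.
F_p/F_s = (L_p/L_s)/(d_p/d_s)² = 0.3676/(26.8)² = 5.118×10^-4.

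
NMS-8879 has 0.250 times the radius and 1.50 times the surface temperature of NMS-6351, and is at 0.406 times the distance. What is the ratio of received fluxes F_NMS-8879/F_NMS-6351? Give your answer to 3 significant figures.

1.92

L_NMS-8879/L_NMS-6351 = (R_NMS-8879/R_NMS-6351)²(T_NMS-8879/T_NMS-6351)⁴ = (0.250)² × (1.50)⁴ = 0.3164.
F_NMS-8879/F_NMS-6351 = (L_NMS-8879/L_NMS-6351)/(d_NMS-8879/d_NMS-6351)² = 0.3164 / (0.406)² = 1.920.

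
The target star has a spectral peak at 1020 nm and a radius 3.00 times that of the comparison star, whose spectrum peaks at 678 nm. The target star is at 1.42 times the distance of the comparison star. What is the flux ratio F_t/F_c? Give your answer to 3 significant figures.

0.871

Wien's law: T_t/T_c = λ_c/λ_t = 678/1020 = 0.6647.
L_t/L_c = (R_t/R_c)²(T_t/T_c)⁴ = (3.00)²(0.6647)⁴ = 1.757.
F_t/F_c = (L_t/L_c)/(d_t/d_c)² = 1.757/(1.42)² = 0.8713.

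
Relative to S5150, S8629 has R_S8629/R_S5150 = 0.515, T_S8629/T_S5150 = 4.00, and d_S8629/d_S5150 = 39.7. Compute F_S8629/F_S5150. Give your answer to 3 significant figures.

0.0431

L_S8629/L_S5150 = (R_S8629/R_S5150)²(T_S8629/T_S5150)⁴ = (0.515)² × (4.00)⁴ = 67.90.
F_S8629/F_S5150 = (L_S8629/L_S5150)/(d_S8629/d_S5150)² = 67.90 / (39.7)² = 0.04308.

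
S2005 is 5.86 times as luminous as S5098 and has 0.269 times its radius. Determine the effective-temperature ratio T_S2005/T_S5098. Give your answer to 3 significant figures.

L ∝ R²T⁴ gives T ∝ (L/R²)^(1/4), so
T_S2005/T_S5098 = (5.86 / 0.269²)^(1/4) = (80.98)^(1/4) = 3.000.

3.00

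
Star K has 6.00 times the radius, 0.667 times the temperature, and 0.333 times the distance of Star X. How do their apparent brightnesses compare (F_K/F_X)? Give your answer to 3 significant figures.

64.3

L_K/L_X = (R_K/R_X)²(T_K/T_X)⁴ = (6.00)² × (0.667)⁴ = 7.125.
F_K/F_X = (L_K/L_X)/(d_K/d_X)² = 7.125 / (0.333)² = 64.26.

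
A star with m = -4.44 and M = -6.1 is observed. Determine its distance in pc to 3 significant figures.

21.5 pc

m − M = 5 log₁₀(d/10 pc)
-4.44 − (-6.1) = 1.66 = 5 log₁₀(d/10)
d = 10 × 10^(1.66/5) = 10 × 10^0.332 = 21.48 pc.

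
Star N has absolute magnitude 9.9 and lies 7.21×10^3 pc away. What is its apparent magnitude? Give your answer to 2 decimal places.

24.19

m = M + 5 log₁₀(d/10 pc) = 9.9 + 5 log₁₀(7.21×10^3/10)
  = 9.9 + 5 × 2.858 = 9.9 + 14.29 = 24.19.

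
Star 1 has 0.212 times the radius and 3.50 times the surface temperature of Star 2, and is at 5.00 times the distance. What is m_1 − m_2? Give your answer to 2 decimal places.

L_1/L_2 = (0.212)²(3.50)⁴ = 6.744.
F_1/F_2 = (L_1/L_2)/(d_1/d_2)² = 6.744/25.00 = 0.2698.
m_1 − m_2 = −2.5 log₁₀(0.2698) = 1.42.

1.42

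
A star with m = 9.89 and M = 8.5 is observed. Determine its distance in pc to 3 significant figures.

19.0 pc

m − M = 5 log₁₀(d/10 pc)
9.89 − (8.5) = 1.39 = 5 log₁₀(d/10)
d = 10 × 10^(1.39/5) = 10 × 10^0.278 = 18.97 pc.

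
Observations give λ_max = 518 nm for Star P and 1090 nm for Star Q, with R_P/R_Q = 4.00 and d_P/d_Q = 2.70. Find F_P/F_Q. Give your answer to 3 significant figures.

43.0

Wien's law: T_P/T_Q = λ_Q/λ_P = 1090/518 = 2.104.
L_P/L_Q = (R_P/R_Q)²(T_P/T_Q)⁴ = (4.00)²(2.104)⁴ = 313.7.
F_P/F_Q = (L_P/L_Q)/(d_P/d_Q)² = 313.7/(2.70)² = 43.03.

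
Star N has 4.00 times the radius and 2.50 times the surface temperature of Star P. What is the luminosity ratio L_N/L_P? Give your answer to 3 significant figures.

625

From the Stefan–Boltzmann law, L ∝ R²T⁴, so
L_N/L_P = (R_N/R_P)² (T_N/T_P)⁴ = (4.00)² × (2.50)⁴ = 16.00 × 39.06 = 625.0.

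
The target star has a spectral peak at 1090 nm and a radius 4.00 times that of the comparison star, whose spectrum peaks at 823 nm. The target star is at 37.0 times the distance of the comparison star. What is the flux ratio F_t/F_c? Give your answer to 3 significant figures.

Wien's law: T_t/T_c = λ_c/λ_t = 823/1090 = 0.7550.
L_t/L_c = (R_t/R_c)²(T_t/T_c)⁴ = (4.00)²(0.7550)⁴ = 5.200.
F_t/F_c = (L_t/L_c)/(d_t/d_c)² = 5.200/(37.0)² = 0.003798.

0.00380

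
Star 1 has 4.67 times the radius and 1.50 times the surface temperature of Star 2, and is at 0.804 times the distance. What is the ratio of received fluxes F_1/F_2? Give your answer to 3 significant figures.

171

L_1/L_2 = (R_1/R_2)²(T_1/T_2)⁴ = (4.67)² × (1.50)⁴ = 110.4.
F_1/F_2 = (L_1/L_2)/(d_1/d_2)² = 110.4 / (0.804)² = 170.8.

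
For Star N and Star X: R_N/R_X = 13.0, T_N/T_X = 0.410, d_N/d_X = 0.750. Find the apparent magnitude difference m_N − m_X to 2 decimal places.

-2.32

L_N/L_X = (13.0)²(0.410)⁴ = 4.776.
F_N/F_X = (L_N/L_X)/(d_N/d_X)² = 4.776/0.5625 = 8.490.
m_N − m_X = −2.5 log₁₀(8.490) = -2.32.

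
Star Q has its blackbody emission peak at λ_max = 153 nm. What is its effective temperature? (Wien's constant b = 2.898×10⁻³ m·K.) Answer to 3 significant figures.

T = b/λ_max = 2.898×10⁻³ / (153×10⁻⁹) = 1.894×10^4 K.

1.89×10^4 K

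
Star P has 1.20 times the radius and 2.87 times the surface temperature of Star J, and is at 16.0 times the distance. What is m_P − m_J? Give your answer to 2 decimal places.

1.05

L_P/L_J = (1.20)²(2.87)⁴ = 97.70.
F_P/F_J = (L_P/L_J)/(d_P/d_J)² = 97.70/256.0 = 0.3816.
m_P − m_J = −2.5 log₁₀(0.3816) = 1.05.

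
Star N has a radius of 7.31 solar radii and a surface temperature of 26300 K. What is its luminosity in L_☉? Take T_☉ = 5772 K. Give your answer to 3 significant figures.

2.30×10^4 L_☉

L/L_☉ = (R/R_☉)² (T/T_☉)⁴ = (7.31)² × (26300/5772)⁴
       = 53.44 × (4.556)⁴ = 53.44 × 431.0 = 2.303×10^4.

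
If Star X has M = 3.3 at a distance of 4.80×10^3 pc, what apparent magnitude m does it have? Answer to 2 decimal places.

m = M + 5 log₁₀(d/10 pc) = 3.3 + 5 log₁₀(4.80×10^3/10)
  = 3.3 + 5 × 2.681 = 3.3 + 13.41 = 16.71.

16.71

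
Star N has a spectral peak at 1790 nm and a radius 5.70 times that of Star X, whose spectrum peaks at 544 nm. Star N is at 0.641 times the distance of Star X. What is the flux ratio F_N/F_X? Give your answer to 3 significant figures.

0.675

Wien's law: T_N/T_X = λ_X/λ_N = 544/1790 = 0.3039.
L_N/L_X = (R_N/R_X)²(T_N/T_X)⁴ = (5.70)²(0.3039)⁴ = 0.2772.
F_N/F_X = (L_N/L_X)/(d_N/d_X)² = 0.2772/(0.641)² = 0.6746.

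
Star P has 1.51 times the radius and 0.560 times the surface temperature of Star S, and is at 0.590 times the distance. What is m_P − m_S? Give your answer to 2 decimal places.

0.48

L_P/L_S = (1.51)²(0.560)⁴ = 0.2242.
F_P/F_S = (L_P/L_S)/(d_P/d_S)² = 0.2242/0.3481 = 0.6442.
m_P − m_S = −2.5 log₁₀(0.6442) = 0.48.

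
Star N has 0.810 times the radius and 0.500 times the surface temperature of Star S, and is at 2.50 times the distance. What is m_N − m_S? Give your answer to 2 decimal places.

L_N/L_S = (0.810)²(0.500)⁴ = 0.04101.
F_N/F_S = (L_N/L_S)/(d_N/d_S)² = 0.04101/6.250 = 0.006561.
m_N − m_S = −2.5 log₁₀(0.006561) = 5.46.

5.46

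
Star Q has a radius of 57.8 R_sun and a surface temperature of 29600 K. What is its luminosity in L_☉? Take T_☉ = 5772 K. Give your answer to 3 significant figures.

2.31×10^6 L_☉

L/L_☉ = (R/R_☉)² (T/T_☉)⁴ = (57.8)² × (29600/5772)⁴
       = 3341 × (5.128)⁴ = 3341 × 691.6 = 2.311×10^6.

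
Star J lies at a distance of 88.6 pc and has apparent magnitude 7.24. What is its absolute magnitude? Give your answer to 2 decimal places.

2.50

M = m − 5 log₁₀(d/10 pc) = 7.24 − 5 log₁₀(88.6/10)
  = 7.24 − 5 × 0.947 = 7.24 − 4.74 = 2.50.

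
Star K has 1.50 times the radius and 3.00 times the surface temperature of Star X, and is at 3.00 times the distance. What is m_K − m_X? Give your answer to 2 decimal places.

L_K/L_X = (1.50)²(3.00)⁴ = 182.2.
F_K/F_X = (L_K/L_X)/(d_K/d_X)² = 182.2/9.000 = 20.25.
m_K − m_X = −2.5 log₁₀(20.25) = -3.27.

-3.27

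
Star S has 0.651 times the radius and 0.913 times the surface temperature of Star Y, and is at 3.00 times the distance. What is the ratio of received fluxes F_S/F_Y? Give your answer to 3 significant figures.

L_S/L_Y = (R_S/R_Y)²(T_S/T_Y)⁴ = (0.651)² × (0.913)⁴ = 0.2945.
F_S/F_Y = (L_S/L_Y)/(d_S/d_Y)² = 0.2945 / (3.00)² = 0.03272.

0.0327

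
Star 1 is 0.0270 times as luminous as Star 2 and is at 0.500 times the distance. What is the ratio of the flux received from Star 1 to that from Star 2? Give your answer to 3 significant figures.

F = L/(4πd²), so F_1/F_2 = (L_1/L_2) / (d_1/d_2)²
= 0.0270 / (0.500)² = 0.0270 / 0.2500 = 0.1080.

0.108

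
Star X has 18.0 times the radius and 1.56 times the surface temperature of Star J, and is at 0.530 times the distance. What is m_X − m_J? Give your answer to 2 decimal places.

-9.59

L_X/L_J = (18.0)²(1.56)⁴ = 1919.
F_X/F_J = (L_X/L_J)/(d_X/d_J)² = 1919/0.2809 = 6831.
m_X − m_J = −2.5 log₁₀(6831) = -9.59.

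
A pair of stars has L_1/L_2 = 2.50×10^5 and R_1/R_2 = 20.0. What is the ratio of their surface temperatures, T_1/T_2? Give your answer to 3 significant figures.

L ∝ R²T⁴ gives T ∝ (L/R²)^(1/4), so
T_1/T_2 = (2.50×10^5 / 20.0²)^(1/4) = (625.0)^(1/4) = 5.000.

5.00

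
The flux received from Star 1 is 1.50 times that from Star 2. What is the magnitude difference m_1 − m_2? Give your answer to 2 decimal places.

m_1 − m_2 = −2.5 log₁₀(F_1/F_2) = −2.5 log₁₀(1.50) = −2.5 × (0.176) = -0.440.

-0.44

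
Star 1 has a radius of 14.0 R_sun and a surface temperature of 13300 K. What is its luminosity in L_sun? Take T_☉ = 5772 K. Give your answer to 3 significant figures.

L/L_☉ = (R/R_☉)² (T/T_☉)⁴ = (14.0)² × (13300/5772)⁴
       = 196.0 × (2.304)⁴ = 196.0 × 28.19 = 5525.

5.53×10^3 L_sun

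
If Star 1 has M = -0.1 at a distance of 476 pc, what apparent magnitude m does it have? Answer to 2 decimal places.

m = M + 5 log₁₀(d/10 pc) = -0.1 + 5 log₁₀(476/10)
  = -0.1 + 5 × 1.678 = -0.1 + 8.39 = 8.29.

8.29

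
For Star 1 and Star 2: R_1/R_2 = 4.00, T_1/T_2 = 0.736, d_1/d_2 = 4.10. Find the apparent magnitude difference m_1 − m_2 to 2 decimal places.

L_1/L_2 = (4.00)²(0.736)⁴ = 4.695.
F_1/F_2 = (L_1/L_2)/(d_1/d_2)² = 4.695/16.81 = 0.2793.
m_1 − m_2 = −2.5 log₁₀(0.2793) = 1.38.

1.38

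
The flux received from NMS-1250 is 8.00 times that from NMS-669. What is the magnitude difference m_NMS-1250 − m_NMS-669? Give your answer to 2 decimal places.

m_NMS-1250 − m_NMS-669 = −2.5 log₁₀(F_NMS-1250/F_NMS-669) = −2.5 log₁₀(8.00) = −2.5 × (0.903) = -2.258.

-2.26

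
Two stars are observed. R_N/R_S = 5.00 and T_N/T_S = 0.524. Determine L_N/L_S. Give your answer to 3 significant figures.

From the Stefan–Boltzmann law, L ∝ R²T⁴, so
L_N/L_S = (R_N/R_S)² (T_N/T_S)⁴ = (5.00)² × (0.524)⁴ = 25.00 × 0.07539 = 1.885.

1.88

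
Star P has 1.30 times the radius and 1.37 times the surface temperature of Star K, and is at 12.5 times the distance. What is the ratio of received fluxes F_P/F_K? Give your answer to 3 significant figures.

0.0381

L_P/L_K = (R_P/R_K)²(T_P/T_K)⁴ = (1.30)² × (1.37)⁴ = 5.953.
F_P/F_K = (L_P/L_K)/(d_P/d_K)² = 5.953 / (12.5)² = 0.03810.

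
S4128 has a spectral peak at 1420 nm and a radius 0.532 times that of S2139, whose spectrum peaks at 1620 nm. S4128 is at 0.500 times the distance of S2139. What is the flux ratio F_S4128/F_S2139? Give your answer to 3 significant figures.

1.92

Wien's law: T_S4128/T_S2139 = λ_S2139/λ_S4128 = 1620/1420 = 1.141.
L_S4128/L_S2139 = (R_S4128/R_S2139)²(T_S4128/T_S2139)⁴ = (0.532)²(1.141)⁴ = 0.4794.
F_S4128/F_S2139 = (L_S4128/L_S2139)/(d_S4128/d_S2139)² = 0.4794/(0.500)² = 1.918.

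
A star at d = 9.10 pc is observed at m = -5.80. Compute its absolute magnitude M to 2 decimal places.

-5.60

M = m − 5 log₁₀(d/10 pc) = -5.80 − 5 log₁₀(9.10/10)
  = -5.80 − 5 × -0.041 = -5.80 − -0.20 = -5.60.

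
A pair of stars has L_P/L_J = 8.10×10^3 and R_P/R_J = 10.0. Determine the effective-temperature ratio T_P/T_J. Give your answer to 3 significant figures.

L ∝ R²T⁴ gives T ∝ (L/R²)^(1/4), so
T_P/T_J = (8.10×10^3 / 10.0²)^(1/4) = (81.00)^(1/4) = 3.000.

3.00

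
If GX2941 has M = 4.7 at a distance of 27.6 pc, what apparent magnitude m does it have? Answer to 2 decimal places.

6.90

m = M + 5 log₁₀(d/10 pc) = 4.7 + 5 log₁₀(27.6/10)
  = 4.7 + 5 × 0.441 = 4.7 + 2.20 = 6.90.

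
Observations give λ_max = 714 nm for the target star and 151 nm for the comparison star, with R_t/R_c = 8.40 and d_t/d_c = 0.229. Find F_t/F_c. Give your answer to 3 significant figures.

Wien's law: T_t/T_c = λ_c/λ_t = 151/714 = 0.2115.
L_t/L_c = (R_t/R_c)²(T_t/T_c)⁴ = (8.40)²(0.2115)⁴ = 0.1411.
F_t/F_c = (L_t/L_c)/(d_t/d_c)² = 0.1411/(0.229)² = 2.692.

2.69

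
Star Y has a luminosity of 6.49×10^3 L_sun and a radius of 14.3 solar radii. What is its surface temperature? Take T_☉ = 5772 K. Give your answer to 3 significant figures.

1.37×10^4 K

T/T_☉ = (L/L_☉)^(1/4) / (R/R_☉)^(1/2)
T = 5772 × (6.49×10^3)^(1/4) / √(14.3) = 5772 × 8.976 / 3.782 = 1.370×10^4 K.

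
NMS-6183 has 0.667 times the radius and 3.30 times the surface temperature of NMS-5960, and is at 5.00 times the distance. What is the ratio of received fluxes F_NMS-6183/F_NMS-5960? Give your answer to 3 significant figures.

L_NMS-6183/L_NMS-5960 = (R_NMS-6183/R_NMS-5960)²(T_NMS-6183/T_NMS-5960)⁴ = (0.667)² × (3.30)⁴ = 52.76.
F_NMS-6183/F_NMS-5960 = (L_NMS-6183/L_NMS-5960)/(d_NMS-6183/d_NMS-5960)² = 52.76 / (5.00)² = 2.110.

2.11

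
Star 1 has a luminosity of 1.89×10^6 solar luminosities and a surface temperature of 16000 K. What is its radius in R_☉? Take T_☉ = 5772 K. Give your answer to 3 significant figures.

R/R_☉ = √(L/L_☉) / (T/T_☉)² = √(1.89×10^6) / (2.772)²
       = 1375 / 7.684 = 178.9.

179 R_☉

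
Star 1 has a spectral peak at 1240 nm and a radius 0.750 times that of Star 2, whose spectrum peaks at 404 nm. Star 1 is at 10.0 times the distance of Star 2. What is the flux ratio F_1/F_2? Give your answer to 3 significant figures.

6.34×10^-5

Wien's law: T_1/T_2 = λ_2/λ_1 = 404/1240 = 0.3258.
L_1/L_2 = (R_1/R_2)²(T_1/T_2)⁴ = (0.750)²(0.3258)⁴ = 0.006338.
F_1/F_2 = (L_1/L_2)/(d_1/d_2)² = 0.006338/(10.0)² = 6.338×10^-5.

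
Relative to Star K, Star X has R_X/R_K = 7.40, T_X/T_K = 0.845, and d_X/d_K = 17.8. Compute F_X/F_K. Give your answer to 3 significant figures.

L_X/L_K = (R_X/R_K)²(T_X/T_K)⁴ = (7.40)² × (0.845)⁴ = 27.92.
F_X/F_K = (L_X/L_K)/(d_X/d_K)² = 27.92 / (17.8)² = 0.08812.

0.0881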